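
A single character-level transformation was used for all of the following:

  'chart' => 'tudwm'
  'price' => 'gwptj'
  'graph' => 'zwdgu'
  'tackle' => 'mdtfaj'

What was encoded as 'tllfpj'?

c(2)→t(19) and h(7)→u(20) fit y≡21x+3 (mod 26); the inverse of 21 mod 26 is 5. Each letter's alphabet position (a=0..z=25) is mapped through 21·x+3 mod 26 — an affine cipher.
Decoding tllfpj: t(19)→5·(19−3)≡2=c; l(11)→5·(11−3)≡14=o; l(11)→5·(11−3)≡14=o; f(5)→5·(5−3)≡10=k; p(15)→5·(15−3)≡8=i; j(9)→5·(9−3)≡4=e (all mod 26).

cookie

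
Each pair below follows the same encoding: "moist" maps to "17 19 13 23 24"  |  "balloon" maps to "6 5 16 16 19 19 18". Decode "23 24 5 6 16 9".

stable

The number is (letter's place in the alphabet, a=1) + 4.
Undoing it on 23 24 5 6 16 9: 23→(23−4)÷1=19=s, 24→(24−4)÷1=20=t, 5→(5−4)÷1=1=a, 6→(6−4)÷1=2=b, 16→(16−4)÷1=12=l, 9→(9−4)÷1=5=e.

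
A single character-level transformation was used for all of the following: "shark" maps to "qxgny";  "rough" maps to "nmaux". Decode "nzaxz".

The output letters match the input read backwards, each shifted +6: shark reversed is krahs. The word is reversed, then every letter is shifted forward by 6.
Undoing it on nzaxz: shift back: n−6=h, z−6=t, a−6=u, x−6=r, z−6=t → hturt; then reverse → truth.

truth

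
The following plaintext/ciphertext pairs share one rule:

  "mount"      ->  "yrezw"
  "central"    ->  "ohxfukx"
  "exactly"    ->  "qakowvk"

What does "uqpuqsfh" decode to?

Shifts by position in mount: pos 0: m→y (+12), pos 1: o→r (+3), pos 2: u→e (+10), pos 3: n→z (+12), pos 4: t→w (+3) — repeating every 3. It's a Vigenère-style cipher with numeric key [12,3,10]: position i shifts by key[i mod 3].
Undoing it on uqpuqsfh: u−12=i, q−3=n, p−10=f, u−12=i, q−3=n, s−10=i, f−12=t, h−3=e.

infinite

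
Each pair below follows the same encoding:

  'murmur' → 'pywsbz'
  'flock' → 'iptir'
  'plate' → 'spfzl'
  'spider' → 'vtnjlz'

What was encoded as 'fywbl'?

In murmur: m→p is +3, u→y is +4, r→w is +5, m→s is +6 — the shift increases by 1 each position. Letter i (0-indexed) is shifted by i+3, so successive shifts are 3, 4, 5, ….
Reversing it on fywbl: f−3=c, y−4=u, w−5=r, b−6=v, l−7=e.

curve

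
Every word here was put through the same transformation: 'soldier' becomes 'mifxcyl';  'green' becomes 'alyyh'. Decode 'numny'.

taste

Compare letters: s→m is +20, o→i is +20, l→f is +20 — a constant shift. Each letter is shifted forward by 20 in the alphabet (a Caesar shift of +20).
Undoing it on numny: n−20=t, u−20=a, m−20=s, n−20=t, y−20=e.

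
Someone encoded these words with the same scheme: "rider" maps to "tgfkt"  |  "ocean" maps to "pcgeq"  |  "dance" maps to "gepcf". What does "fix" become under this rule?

The output letters match the input read backwards, each shifted +2: rider reversed is redir. The word is reversed, then every letter is shifted forward by 2.
Applying it to fix: reverse → xif; then shift: x+2=z, i+2=k, f+2=h.

zkh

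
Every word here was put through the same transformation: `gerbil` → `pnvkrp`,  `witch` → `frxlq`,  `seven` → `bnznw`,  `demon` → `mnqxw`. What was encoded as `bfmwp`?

swing

Shifts by position in gerbil: pos 0: g→p (+9), pos 1: e→n (+9), pos 2: r→v (+4), pos 3: b→k (+9), pos 4: i→r (+9), pos 5: l→p (+4) — repeating every 3. It's a Vigenère-style cipher with numeric key [9,9,4]: position i shifts by key[i mod 3].
Undoing it on bfmwp: b−9=s, f−9=w, m−4=i, w−9=n, p−9=g.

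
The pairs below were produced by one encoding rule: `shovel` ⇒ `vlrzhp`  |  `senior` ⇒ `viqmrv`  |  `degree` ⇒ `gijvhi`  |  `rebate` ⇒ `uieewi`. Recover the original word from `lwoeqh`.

island

A repeating key of period 2 is used — shifts +3, +4 over and over.
Reversing it on lwoeqh: l−3=i, w−4=s, o−3=l, e−4=a, q−3=n, h−4=d.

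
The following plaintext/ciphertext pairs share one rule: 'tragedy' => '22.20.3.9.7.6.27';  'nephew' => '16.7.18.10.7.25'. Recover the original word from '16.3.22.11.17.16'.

nation

t is letter #20 and maps to 22: an offset of 2. Letters become their 1-based position plus 2 (so a→3, b→4, …).
Reversing it on 16.3.22.11.17.16: 16→(16−2)÷1=14=n, 3→(3−2)÷1=1=a, 22→(22−2)÷1=20=t, 11→(11−2)÷1=9=i, 17→(17−2)÷1=15=o, 16→(16−2)÷1=14=n.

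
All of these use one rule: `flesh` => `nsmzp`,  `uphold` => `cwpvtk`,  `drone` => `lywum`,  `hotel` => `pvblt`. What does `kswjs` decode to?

Shifts by position in flesh: pos 0: f→n (+8), pos 1: l→s (+7), pos 2: e→m (+8), pos 3: s→z (+7) — repeating every 2. The shifts repeat in a cycle of length 2: positions 0,1,… shift by +8, +7, then the pattern repeats.
Decoding kswjs: k−8=c, s−7=l, w−8=o, j−7=c, s−8=k.

clock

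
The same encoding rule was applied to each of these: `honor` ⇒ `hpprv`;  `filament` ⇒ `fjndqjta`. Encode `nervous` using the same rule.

In honor: h→h is +0, o→p is +1, n→p is +2, o→r is +3 — the shift increases by 1 each position. The shift increases by 1 at each position, starting from +0: 0, 1, 2, ….
Applying it to nervous: n+0=n, e+1=f, r+2=t, v+3=y, o+4=s, u+5=z, s+6=y.

nftyszy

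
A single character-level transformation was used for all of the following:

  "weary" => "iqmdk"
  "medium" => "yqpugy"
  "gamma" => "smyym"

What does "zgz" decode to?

This is a Caesar cipher with shift 12.
Decoding zgz: z−12=n, g−12=u, z−12=n.

nun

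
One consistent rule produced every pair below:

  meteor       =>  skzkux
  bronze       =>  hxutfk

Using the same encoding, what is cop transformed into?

Compare letters: m→s is +6, e→k is +6, t→z is +6 — a constant shift. This is a Caesar cipher with shift 6.
On cop: c+6=i, o+6=u, p+6=v.

iuv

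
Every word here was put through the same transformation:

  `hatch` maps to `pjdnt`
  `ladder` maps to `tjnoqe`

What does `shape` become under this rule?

In hatch: h→p is +8, a→j is +9, t→d is +10, c→n is +11 — the shift increases by 1 each position. Letter i (0-indexed) is shifted by i+8, so successive shifts are 8, 9, 10, ….
Applying it to shape: s+8=a, h+9=q, a+10=k, p+11=a, e+12=q.

aqkaq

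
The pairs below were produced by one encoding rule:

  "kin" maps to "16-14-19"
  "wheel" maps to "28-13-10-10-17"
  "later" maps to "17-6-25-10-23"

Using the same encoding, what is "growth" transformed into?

k is letter #11 and maps to 16: an offset of 5. Letters become their 1-based position plus 5 (so a→6, b→7, …).
On growth: g=7→12, r=18→23, o=15→20, w=23→28, t=20→25, h=8→13.

12-23-20-28-25-13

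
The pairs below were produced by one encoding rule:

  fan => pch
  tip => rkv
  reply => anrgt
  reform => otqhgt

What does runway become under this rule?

acypwt

The output letters match the input read backwards, each shifted +2: fan reversed is naf. Two steps: reverse the string, then apply a Caesar shift of +2.
For runway: reverse → yawnur; then shift: y+2=a, a+2=c, w+2=y, n+2=p, u+2=w, r+2=t.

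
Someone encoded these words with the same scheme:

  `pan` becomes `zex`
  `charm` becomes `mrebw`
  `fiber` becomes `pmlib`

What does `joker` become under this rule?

The shift depends on letter class: consonant p→z is +10, but vowel a→e is +4. Vowels shift forward by 4 and consonants shift forward by 10.
On joker: j(cons)+10=t, o(vowel)+4=s, k(cons)+10=u, e(vowel)+4=i, r(cons)+10=b.

tsuib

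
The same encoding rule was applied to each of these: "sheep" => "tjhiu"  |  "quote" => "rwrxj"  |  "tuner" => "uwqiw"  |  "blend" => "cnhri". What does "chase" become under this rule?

Each letter shifts forward by (position + 1), i.e. 1, 2, 3, … — the shift grows by one for each successive letter.
For chase: c+1=d, h+2=j, a+3=d, s+4=w, e+5=j.

djdwj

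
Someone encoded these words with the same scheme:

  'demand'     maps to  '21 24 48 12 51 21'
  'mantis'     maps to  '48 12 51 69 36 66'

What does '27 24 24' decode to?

With a=1..z=26, the number is 3·pos + 9.
Reversing it on 27 24 24: 27→(27−9)÷3=6=f, 24→(24−9)÷3=5=e, 24→(24−9)÷3=5=e.

fee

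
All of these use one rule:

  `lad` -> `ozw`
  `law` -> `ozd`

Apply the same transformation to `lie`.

Each pair mirrors across the alphabet (l↔o, a↔z, d↔w): positions sum to 25. Each letter is replaced by its mirror in the alphabet: a↔z, b↔y, c↔x, and so on (the Atbash cipher).
Applying it to lie: l↔o, i↔r, e↔v.

orv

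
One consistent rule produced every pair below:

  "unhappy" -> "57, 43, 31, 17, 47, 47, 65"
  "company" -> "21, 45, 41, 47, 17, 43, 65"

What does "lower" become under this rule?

39, 45, 61, 25, 51

u(#21)→57 and n(#14)→43: differences scale by 2, so n = 2·pos + 15. The formula is n = 2×(alphabet index, a=1) + 15.
On lower: l=12→39, o=15→45, w=23→61, e=5→25, r=18→51.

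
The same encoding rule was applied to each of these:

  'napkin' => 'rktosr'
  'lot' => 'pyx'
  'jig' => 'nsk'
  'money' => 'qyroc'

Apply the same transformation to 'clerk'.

gpovo

The shift depends on letter class: consonant n→r is +4, but vowel a→k is +10. The rule splits by letter class: vowels +10, consonants +4.
Applying it to clerk: c(cons)+4=g, l(cons)+4=p, e(vowel)+10=o, r(cons)+4=v, k(cons)+4=o.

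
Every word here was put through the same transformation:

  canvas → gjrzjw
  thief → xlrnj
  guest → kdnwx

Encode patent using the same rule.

Two shifts are in play — +9 for a/e/i/o/u, +4 for every other letter.
For patent: p(cons)+4=t, a(vowel)+9=j, t(cons)+4=x, e(vowel)+9=n, n(cons)+4=r, t(cons)+4=x.

tjxnrx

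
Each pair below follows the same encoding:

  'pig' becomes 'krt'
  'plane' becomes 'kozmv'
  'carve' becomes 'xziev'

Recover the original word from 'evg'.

vet

This is the alphabet-reversal cipher (Atbash): a becomes z, b becomes y, etc.
Undoing it on evg: e↔v, v↔e, g↔t.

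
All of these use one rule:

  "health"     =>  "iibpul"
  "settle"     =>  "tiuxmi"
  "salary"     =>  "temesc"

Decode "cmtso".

Shifts by position in health: pos 0: h→i (+1), pos 1: e→i (+4), pos 2: a→b (+1), pos 3: l→p (+4) — repeating every 2. The shifts repeat in a cycle of length 2: positions 0,1,… shift by +1, +4, then the pattern repeats.
Decoding cmtso: c−1=b, m−4=i, t−1=s, s−4=o, o−1=n.

bison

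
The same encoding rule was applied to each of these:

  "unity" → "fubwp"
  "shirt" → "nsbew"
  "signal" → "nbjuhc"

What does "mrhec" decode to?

pearl

u(20)→f(5) and n(13)→u(20) fit y≡9x+7 (mod 26); the inverse of 9 mod 26 is 3. Each letter's alphabet position (a=0..z=25) is mapped through 9·x+7 mod 26 — an affine cipher.
Decoding mrhec: m(12)→3·(12−7)≡15=p; r(17)→3·(17−7)≡4=e; h(7)→3·(7−7)≡0=a; e(4)→3·(4−7)≡17=r; c(2)→3·(2−7)≡11=l (all mod 26).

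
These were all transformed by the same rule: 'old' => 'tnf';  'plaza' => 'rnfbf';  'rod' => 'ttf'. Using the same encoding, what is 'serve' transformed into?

The shift depends on letter class: consonant l→n is +2, but vowel o→t is +5. Two shifts are in play — +5 for a/e/i/o/u, +2 for every other letter.
Applying it to serve: s(cons)+2=u, e(vowel)+5=j, r(cons)+2=t, v(cons)+2=x, e(vowel)+5=j.

ujtxj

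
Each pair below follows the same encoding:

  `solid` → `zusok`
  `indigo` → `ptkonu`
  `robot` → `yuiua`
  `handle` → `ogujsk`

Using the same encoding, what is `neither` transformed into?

Shifts by position in solid: pos 0: s→z (+7), pos 1: o→u (+6), pos 2: l→s (+7), pos 3: i→o (+6) — repeating every 2. It's a Vigenère-style cipher with numeric key [7,6]: position i shifts by key[i mod 2].
On neither: n+7=u, e+6=k, i+7=p, t+6=z, h+7=o, e+6=k, r+7=y.

ukpzoky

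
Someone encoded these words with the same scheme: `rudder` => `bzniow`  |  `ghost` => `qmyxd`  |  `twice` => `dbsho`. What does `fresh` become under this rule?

Shifts by position in rudder: pos 0: r→b (+10), pos 1: u→z (+5), pos 2: d→n (+10), pos 3: d→i (+5) — repeating every 2. A repeating key of period 2 is used — shifts +10, +5 over and over.
Applying it to fresh: f+10=p, r+5=w, e+10=o, s+5=x, h+10=r.

pwoxr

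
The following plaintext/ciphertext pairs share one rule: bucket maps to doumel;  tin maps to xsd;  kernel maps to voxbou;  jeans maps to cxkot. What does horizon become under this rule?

xyjsbyr

The output letters match the input read backwards, each shifted +10: bucket reversed is tekcub. The word is reversed, then every letter is shifted forward by 10.
On horizon: reverse → noziroh; then shift: n+10=x, o+10=y, z+10=j, i+10=s, r+10=b, o+10=y, h+10=r.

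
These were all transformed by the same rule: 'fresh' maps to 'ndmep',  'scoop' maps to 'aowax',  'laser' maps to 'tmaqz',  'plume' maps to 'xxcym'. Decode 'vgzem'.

The shifts repeat in a cycle of length 2: positions 0,1,… shift by +8, +12, then the pattern repeats.
Undoing it on vgzem: v−8=n, g−12=u, z−8=r, e−12=s, m−8=e.

nurse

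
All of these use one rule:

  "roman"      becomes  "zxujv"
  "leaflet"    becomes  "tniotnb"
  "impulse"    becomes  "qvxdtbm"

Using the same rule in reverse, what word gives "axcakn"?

source

Shifts by position in roman: pos 0: r→z (+8), pos 1: o→x (+9), pos 2: m→u (+8), pos 3: a→j (+9) — repeating every 2. A repeating key of period 2 is used — shifts +8, +9 over and over.
Reversing it on axcakn: a−8=s, x−9=o, c−8=u, a−9=r, k−8=c, n−9=e.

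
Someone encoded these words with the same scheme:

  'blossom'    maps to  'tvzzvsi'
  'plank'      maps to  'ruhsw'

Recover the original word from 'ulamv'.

often

The output letters match the input read backwards, each shifted +7: blossom reversed is mossolb. Read the word backwards and shift each letter +7.
Reversing it on ulamv: shift back: u−7=n, l−7=e, a−7=t, m−7=f, v−7=o → netfo; then reverse → often.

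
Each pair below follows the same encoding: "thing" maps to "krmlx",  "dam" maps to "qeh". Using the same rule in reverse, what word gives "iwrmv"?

The output letters match the input read backwards, each shifted +4: thing reversed is gniht. The word is reversed, then every letter is shifted forward by 4.
Undoing it on iwrmv: shift back: i−4=e, w−4=s, r−4=n, m−4=i, v−4=r → esnir; then reverse → rinse.

rinse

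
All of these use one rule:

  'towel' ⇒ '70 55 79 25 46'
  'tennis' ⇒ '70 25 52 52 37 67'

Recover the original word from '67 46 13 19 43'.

slack

The formula is n = 3×(alphabet index, a=1) + 10.
Undoing it on 67 46 13 19 43: 67→(67−10)÷3=19=s, 46→(46−10)÷3=12=l, 13→(13−10)÷3=1=a, 19→(19−10)÷3=3=c, 43→(43−10)÷3=11=k.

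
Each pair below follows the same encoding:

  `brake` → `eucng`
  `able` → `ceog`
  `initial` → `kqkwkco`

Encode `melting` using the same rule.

The shift depends on letter class: consonant b→e is +3, but vowel a→c is +2. The rule splits by letter class: vowels +2, consonants +3.
Applying it to melting: m(cons)+3=p, e(vowel)+2=g, l(cons)+3=o, t(cons)+3=w, i(vowel)+2=k, n(cons)+3=q, g(cons)+3=j.

pgowkqj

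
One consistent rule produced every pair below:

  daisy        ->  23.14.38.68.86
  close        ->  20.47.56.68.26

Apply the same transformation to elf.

d(#4)→23 and a(#1)→14: differences scale by 3, so n = 3·pos + 11. The formula is n = 3×(alphabet index, a=1) + 11.
Applying it to elf: e=5→26, l=12→47, f=6→29.

26.47.29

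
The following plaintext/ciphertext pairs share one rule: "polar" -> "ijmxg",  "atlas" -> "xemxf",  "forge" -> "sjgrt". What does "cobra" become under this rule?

vjwgx

p(15)→i(8) and o(14)→j(9) fit y≡25x+23 (mod 26); the inverse of 25 mod 26 is 25. Treating letters as 0–25, the rule is x ↦ 25x + 23 (mod 26).
On cobra: c(2)→25·2+23≡21=v; o(14)→25·14+23≡9=j; b(1)→25·1+23≡22=w; r(17)→25·17+23≡6=g; a(0)→25·0+23≡23=x (all mod 26).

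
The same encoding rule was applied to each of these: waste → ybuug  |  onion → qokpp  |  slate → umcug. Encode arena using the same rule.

csgoc

The shifts repeat in a cycle of length 2: positions 0,1,… shift by +2, +1, then the pattern repeats.
On arena: a+2=c, r+1=s, e+2=g, n+1=o, a+2=c.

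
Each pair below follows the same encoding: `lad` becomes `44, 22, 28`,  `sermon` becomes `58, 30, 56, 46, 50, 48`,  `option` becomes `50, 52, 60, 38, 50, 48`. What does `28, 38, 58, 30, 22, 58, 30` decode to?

l(#12)→44 and a(#1)→22: differences scale by 2, so n = 2·pos + 20. With a=1..z=26, the number is 2·pos + 20.
Decoding 28, 38, 58, 30, 22, 58, 30: 28→(28−20)÷2=4=d, 38→(38−20)÷2=9=i, 58→(58−20)÷2=19=s, 30→(30−20)÷2=5=e, 22→(22−20)÷2=1=a, 58→(58−20)÷2=19=s, 30→(30−20)÷2=5=e.

disease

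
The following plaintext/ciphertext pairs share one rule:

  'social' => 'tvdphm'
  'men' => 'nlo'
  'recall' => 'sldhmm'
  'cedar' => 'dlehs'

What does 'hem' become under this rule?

Two shifts are in play — +7 for a/e/i/o/u, +1 for every other letter.
On hem: h(cons)+1=i, e(vowel)+7=l, m(cons)+1=n.

iln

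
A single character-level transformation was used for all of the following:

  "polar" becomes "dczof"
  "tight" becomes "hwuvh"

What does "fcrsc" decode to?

Compare letters: p→d is +14, o→c is +14, l→z is +14 — a constant shift. Every letter moves 14 places later in the alphabet, wrapping around z→a.
Decoding fcrsc: f−14=r, c−14=o, r−14=d, s−14=e, c−14=o.

rodeo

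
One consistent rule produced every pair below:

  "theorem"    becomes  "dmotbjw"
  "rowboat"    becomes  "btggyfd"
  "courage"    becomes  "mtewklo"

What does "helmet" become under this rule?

A repeating key of period 2 is used — shifts +10, +5 over and over.
On helmet: h+10=r, e+5=j, l+10=v, m+5=r, e+10=o, t+5=y.

rjvroy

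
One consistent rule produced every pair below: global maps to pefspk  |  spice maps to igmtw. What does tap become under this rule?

tex

The output letters match the input read backwards, each shifted +4: global reversed is labolg. Read the word backwards and shift each letter +4.
For tap: reverse → pat; then shift: p+4=t, a+4=e, t+4=x.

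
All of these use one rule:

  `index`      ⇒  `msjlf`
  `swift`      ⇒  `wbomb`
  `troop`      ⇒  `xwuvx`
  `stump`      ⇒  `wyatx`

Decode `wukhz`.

spear

Letter i (0-indexed) is shifted by i+4, so successive shifts are 4, 5, 6, ….
Reversing it on wukhz: w−4=s, u−5=p, k−6=e, h−7=a, z−8=r.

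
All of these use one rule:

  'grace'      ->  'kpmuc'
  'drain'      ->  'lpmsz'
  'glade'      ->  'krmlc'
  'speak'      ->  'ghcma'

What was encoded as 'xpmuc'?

trace

g(6)→k(10) and r(17)→p(15) fit y≡17x+12 (mod 26); the inverse of 17 mod 26 is 23. Each letter's alphabet position (a=0..z=25) is mapped through 17·x+12 mod 26 — an affine cipher.
Decoding xpmuc: x(23)→23·(23−12)≡19=t; p(15)→23·(15−12)≡17=r; m(12)→23·(12−12)≡0=a; u(20)→23·(20−12)≡2=c; c(2)→23·(2−12)≡4=e (all mod 26).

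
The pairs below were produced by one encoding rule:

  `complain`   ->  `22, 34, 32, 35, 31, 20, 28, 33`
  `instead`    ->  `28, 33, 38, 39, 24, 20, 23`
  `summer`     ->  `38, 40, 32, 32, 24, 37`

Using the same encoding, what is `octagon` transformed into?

34, 22, 39, 20, 26, 34, 33

c is letter #3 and maps to 22: an offset of 19. Each letter is replaced by its alphabet position (a=1..z=26) + 19.
Applying it to octagon: o=15→34, c=3→22, t=20→39, a=1→20, g=7→26, o=15→34, n=14→33.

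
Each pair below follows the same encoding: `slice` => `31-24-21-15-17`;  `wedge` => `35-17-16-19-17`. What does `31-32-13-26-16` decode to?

Letters become their 1-based position plus 12 (so a→13, b→14, …).
Undoing it on 31-32-13-26-16: 31→(31−12)÷1=19=s, 32→(32−12)÷1=20=t, 13→(13−12)÷1=1=a, 26→(26−12)÷1=14=n, 16→(16−12)÷1=4=d.

stand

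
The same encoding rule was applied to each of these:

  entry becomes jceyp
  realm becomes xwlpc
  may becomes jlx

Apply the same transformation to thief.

qptse

Two steps: reverse the string, then apply a Caesar shift of +11.
For thief: reverse → feiht; then shift: f+11=q, e+11=p, i+11=t, h+11=s, t+11=e.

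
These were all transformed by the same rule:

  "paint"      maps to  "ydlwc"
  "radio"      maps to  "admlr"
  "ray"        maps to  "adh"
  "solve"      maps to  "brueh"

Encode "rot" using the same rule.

arc

The shift depends on letter class: consonant p→y is +9, but vowel a→d is +3. Two shifts are in play — +3 for a/e/i/o/u, +9 for every other letter.
On rot: r(cons)+9=a, o(vowel)+3=r, t(cons)+9=c.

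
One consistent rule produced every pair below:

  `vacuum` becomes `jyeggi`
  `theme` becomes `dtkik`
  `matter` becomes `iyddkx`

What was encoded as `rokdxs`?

poetry

Each letter's alphabet position (a=0..z=25) is mapped through 3·x+24 mod 26 — an affine cipher.
Decoding rokdxs: r(17)→9·(17−24)≡15=p; o(14)→9·(14−24)≡14=o; k(10)→9·(10−24)≡4=e; d(3)→9·(3−24)≡19=t; x(23)→9·(23−24)≡17=r; s(18)→9·(18−24)≡24=y (all mod 26).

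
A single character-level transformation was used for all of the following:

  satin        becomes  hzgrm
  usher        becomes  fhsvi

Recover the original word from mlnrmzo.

Each letter is replaced by its mirror in the alphabet: a↔z, b↔y, c↔x, and so on (the Atbash cipher).
Undoing it on mlnrmzo: m↔n, l↔o, n↔m, r↔i, m↔n, z↔a, o↔l.

nominal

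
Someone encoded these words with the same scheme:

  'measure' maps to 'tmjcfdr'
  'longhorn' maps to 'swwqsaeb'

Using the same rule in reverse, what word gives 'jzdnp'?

The shift increases by 1 at each position, starting from +7: 7, 8, 9, ….
Decoding jzdnp: j−7=c, z−8=r, d−9=u, n−10=d, p−11=e.

crude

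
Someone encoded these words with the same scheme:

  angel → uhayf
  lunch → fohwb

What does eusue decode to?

kayak

Compare letters: a→u is +20, n→h is +20, g→a is +20 — a constant shift. Each letter is shifted forward by 20 in the alphabet (a Caesar shift of +20).
Reversing it on eusue: e−20=k, u−20=a, s−20=y, u−20=a, e−20=k.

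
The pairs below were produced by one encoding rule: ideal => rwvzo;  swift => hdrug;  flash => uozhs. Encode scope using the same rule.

Each pair mirrors across the alphabet (i↔r, d↔w, e↔v): positions sum to 25. Letters are reflected about the middle of the alphabet (position → 25−position): Atbash.
For scope: s↔h, c↔x, o↔l, p↔k, e↔v.

hxlkv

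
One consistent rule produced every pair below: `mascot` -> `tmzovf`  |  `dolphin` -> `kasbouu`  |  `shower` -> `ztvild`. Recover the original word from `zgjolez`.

It's a Vigenère-style cipher with numeric key [7,12]: position i shifts by key[i mod 2].
Reversing it on zgjolez: z−7=s, g−12=u, j−7=c, o−12=c, l−7=e, e−12=s, z−7=s.

success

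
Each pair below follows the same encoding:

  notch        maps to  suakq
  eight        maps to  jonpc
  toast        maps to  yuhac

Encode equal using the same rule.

jwbiu

In notch: n→s is +5, o→u is +6, t→a is +7, c→k is +8 — the shift increases by 1 each position. The shift increases by 1 at each position, starting from +5: 5, 6, 7, ….
For equal: e+5=j, q+6=w, u+7=b, a+8=i, l+9=u.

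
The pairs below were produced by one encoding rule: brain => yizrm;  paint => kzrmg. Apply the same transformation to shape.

Letters are reflected about the middle of the alphabet (position → 25−position): Atbash.
Applying it to shape: s↔h, h↔s, a↔z, p↔k, e↔v.

hszkv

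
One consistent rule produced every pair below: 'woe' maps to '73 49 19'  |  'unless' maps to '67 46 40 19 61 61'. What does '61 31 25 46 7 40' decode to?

The formula is n = 3×(alphabet index, a=1) + 4.
Decoding 61 31 25 46 7 40: 61→(61−4)÷3=19=s, 31→(31−4)÷3=9=i, 25→(25−4)÷3=7=g, 46→(46−4)÷3=14=n, 7→(7−4)÷3=1=a, 40→(40−4)÷3=12=l.

signal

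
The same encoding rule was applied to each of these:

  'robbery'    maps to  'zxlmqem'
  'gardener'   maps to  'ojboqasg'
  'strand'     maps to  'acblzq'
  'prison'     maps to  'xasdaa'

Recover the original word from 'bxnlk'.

In robbery: r→z is +8, o→x is +9, b→l is +10, b→m is +11 — the shift increases by 1 each position. The shift increases by 1 at each position, starting from +8: 8, 9, 10, ….
Decoding bxnlk: b−8=t, x−9=o, n−10=d, l−11=a, k−12=y.

today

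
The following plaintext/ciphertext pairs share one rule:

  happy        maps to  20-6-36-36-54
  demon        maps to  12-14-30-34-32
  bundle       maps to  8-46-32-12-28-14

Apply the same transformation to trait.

44-40-6-22-44

Each letter becomes 2×(its alphabet position, a=1..z=26) + 4.
Applying it to trait: t=20→44, r=18→40, a=1→6, i=9→22, t=20→44.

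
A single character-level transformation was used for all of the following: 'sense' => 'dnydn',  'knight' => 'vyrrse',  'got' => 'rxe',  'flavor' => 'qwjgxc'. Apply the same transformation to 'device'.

ongrnn

The shift depends on letter class: consonant s→d is +11, but vowel e→n is +9. The rule splits by letter class: vowels +9, consonants +11.
On device: d(cons)+11=o, e(vowel)+9=n, v(cons)+11=g, i(vowel)+9=r, c(cons)+11=n, e(vowel)+9=n.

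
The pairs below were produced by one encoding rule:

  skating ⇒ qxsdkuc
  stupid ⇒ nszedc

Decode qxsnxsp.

The output letters match the input read backwards, each shifted +10: skating reversed is gnitaks. The word is reversed, then every letter is shifted forward by 10.
Undoing it on qxsnxsp: shift back: q−10=g, x−10=n, s−10=i, n−10=d, x−10=n, s−10=i, p−10=f → gnidnif; then reverse → finding.

finding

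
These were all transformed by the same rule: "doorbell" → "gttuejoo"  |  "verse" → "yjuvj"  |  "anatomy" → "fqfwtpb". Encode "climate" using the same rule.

The shift depends on letter class: consonant d→g is +3, but vowel o→t is +5. The rule splits by letter class: vowels +5, consonants +3.
Applying it to climate: c(cons)+3=f, l(cons)+3=o, i(vowel)+5=n, m(cons)+3=p, a(vowel)+5=f, t(cons)+3=w, e(vowel)+5=j.

fonpfwj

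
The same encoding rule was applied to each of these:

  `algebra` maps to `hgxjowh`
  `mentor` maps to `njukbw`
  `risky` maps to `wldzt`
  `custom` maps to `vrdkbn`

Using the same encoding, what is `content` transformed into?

a(0)→h(7) and l(11)→g(6) fit y≡7x+7 (mod 26); the inverse of 7 mod 26 is 15. Treating letters as 0–25, the rule is x ↦ 7x + 7 (mod 26).
On content: c(2)→7·2+7≡21=v; o(14)→7·14+7≡1=b; n(13)→7·13+7≡20=u; t(19)→7·19+7≡10=k; e(4)→7·4+7≡9=j; n(13)→7·13+7≡20=u; t(19)→7·19+7≡10=k (all mod 26).

vbukjuk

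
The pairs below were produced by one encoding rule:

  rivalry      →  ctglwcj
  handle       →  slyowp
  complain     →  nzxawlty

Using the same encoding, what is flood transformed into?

Compare letters: r→c is +11, i→t is +11, v→g is +11 — a constant shift. Every letter moves 11 places later in the alphabet, wrapping around z→a.
On flood: f+11=q, l+11=w, o+11=z, o+11=z, d+11=o.

qwzzo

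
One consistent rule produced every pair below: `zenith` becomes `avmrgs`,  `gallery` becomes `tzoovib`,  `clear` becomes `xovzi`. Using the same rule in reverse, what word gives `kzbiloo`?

Letters are reflected about the middle of the alphabet (position → 25−position): Atbash.
Decoding kzbiloo: k↔p, z↔a, b↔y, i↔r, l↔o, o↔l, o↔l.

payroll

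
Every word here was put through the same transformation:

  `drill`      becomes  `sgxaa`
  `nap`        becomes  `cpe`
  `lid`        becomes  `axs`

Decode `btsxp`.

media

Each letter is shifted forward by 15 in the alphabet (a Caesar shift of +15).
Reversing it on btsxp: b−15=m, t−15=e, s−15=d, x−15=i, p−15=a.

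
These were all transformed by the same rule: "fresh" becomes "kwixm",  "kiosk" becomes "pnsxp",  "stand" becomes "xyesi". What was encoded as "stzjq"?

Shifts by position in fresh: pos 0: f→k (+5), pos 1: r→w (+5), pos 2: e→i (+4), pos 3: s→x (+5), pos 4: h→m (+5) — repeating every 3. The shifts repeat in a cycle of length 3: positions 0,1,… shift by +5, +5, +4, then the pattern repeats.
Decoding stzjq: s−5=n, t−5=o, z−4=v, j−5=e, q−5=l.

novel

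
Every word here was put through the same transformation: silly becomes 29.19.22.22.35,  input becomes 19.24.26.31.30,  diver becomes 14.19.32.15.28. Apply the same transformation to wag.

33.11.17

s is letter #19 and maps to 29: an offset of 10. The number is (letter's place in the alphabet, a=1) + 10.
Applying it to wag: w=23→33, a=1→11, g=7→17.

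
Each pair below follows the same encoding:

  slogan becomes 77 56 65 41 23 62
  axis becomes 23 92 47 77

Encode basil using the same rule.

s(#19)→77 and l(#12)→56: differences scale by 3, so n = 3·pos + 20. The formula is n = 3×(alphabet index, a=1) + 20.
On basil: b=2→26, a=1→23, s=19→77, i=9→47, l=12→56.

26 23 77 47 56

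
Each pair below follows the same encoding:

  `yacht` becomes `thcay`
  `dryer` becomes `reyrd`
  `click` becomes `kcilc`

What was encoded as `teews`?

It's just the letters in reverse order.
Undoing it on teews: then reverse → sweet.

sweet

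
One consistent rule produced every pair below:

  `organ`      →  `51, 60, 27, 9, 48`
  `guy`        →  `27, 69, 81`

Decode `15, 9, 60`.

car

o(#15)→51 and r(#18)→60: differences scale by 3, so n = 3·pos + 6. Each letter becomes 3×(its alphabet position, a=1..z=26) + 6.
Undoing it on 15, 9, 60: 15→(15−6)÷3=3=c, 9→(9−6)÷3=1=a, 60→(60−6)÷3=18=r.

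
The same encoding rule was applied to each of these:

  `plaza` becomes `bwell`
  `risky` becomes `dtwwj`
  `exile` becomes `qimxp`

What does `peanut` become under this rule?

The shifts repeat in a cycle of length 3: positions 0,1,… shift by +12, +11, +4, then the pattern repeats.
On peanut: p+12=b, e+11=p, a+4=e, n+12=z, u+11=f, t+4=x.

bpezfx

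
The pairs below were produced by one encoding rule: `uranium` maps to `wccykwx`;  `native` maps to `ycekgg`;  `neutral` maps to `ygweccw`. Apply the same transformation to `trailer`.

Vowels shift forward by 2 and consonants shift forward by 11.
Applying it to trailer: t(cons)+11=e, r(cons)+11=c, a(vowel)+2=c, i(vowel)+2=k, l(cons)+11=w, e(vowel)+2=g, r(cons)+11=c.

ecckwgc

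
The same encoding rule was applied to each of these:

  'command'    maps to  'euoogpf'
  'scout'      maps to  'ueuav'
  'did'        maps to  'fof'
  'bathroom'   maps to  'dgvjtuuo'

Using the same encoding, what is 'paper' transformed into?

rgrkt

Two shifts are in play — +6 for a/e/i/o/u, +2 for every other letter.
On paper: p(cons)+2=r, a(vowel)+6=g, p(cons)+2=r, e(vowel)+6=k, r(cons)+2=t.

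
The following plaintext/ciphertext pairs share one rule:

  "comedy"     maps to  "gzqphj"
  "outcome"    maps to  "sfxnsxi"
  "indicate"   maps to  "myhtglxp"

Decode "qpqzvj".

memory

Shifts by position in comedy: pos 0: c→g (+4), pos 1: o→z (+11), pos 2: m→q (+4), pos 3: e→p (+11) — repeating every 2. A repeating key of period 2 is used — shifts +4, +11 over and over.
Reversing it on qpqzvj: q−4=m, p−11=e, q−4=m, z−11=o, v−4=r, j−11=y.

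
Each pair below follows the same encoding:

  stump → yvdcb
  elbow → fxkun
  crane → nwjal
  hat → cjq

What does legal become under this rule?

The output letters match the input read backwards, each shifted +9: stump reversed is pmuts. Read the word backwards and shift each letter +9.
For legal: reverse → lagel; then shift: l+9=u, a+9=j, g+9=p, e+9=n, l+9=u.

ujpnu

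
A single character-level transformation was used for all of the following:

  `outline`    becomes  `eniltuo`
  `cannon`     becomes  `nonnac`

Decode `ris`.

sir

It's just the letters in reverse order.
Decoding ris: then reverse → sir.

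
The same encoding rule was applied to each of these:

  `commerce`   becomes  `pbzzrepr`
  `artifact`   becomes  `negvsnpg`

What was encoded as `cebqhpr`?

Compare letters: c→p is +13, o→b is +13, m→z is +13 — a constant shift. Each letter is shifted forward by 13 in the alphabet (a Caesar shift of +13).
Undoing it on cebqhpr: c−13=p, e−13=r, b−13=o, q−13=d, h−13=u, p−13=c, r−13=e.

produce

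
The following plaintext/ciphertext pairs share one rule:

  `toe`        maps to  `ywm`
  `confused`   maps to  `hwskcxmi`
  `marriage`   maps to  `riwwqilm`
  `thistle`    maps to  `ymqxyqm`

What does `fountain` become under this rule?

The shift depends on letter class: consonant t→y is +5, but vowel o→w is +8. Vowels shift forward by 8 and consonants shift forward by 5.
For fountain: f(cons)+5=k, o(vowel)+8=w, u(vowel)+8=c, n(cons)+5=s, t(cons)+5=y, a(vowel)+8=i, i(vowel)+8=q, n(cons)+5=s.

kwcsyiqs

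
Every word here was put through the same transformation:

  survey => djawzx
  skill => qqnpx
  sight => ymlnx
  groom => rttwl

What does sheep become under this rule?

ujjmx

The output letters match the input read backwards, each shifted +5: survey reversed is yevrus. Two steps: reverse the string, then apply a Caesar shift of +5.
Applying it to sheep: reverse → peehs; then shift: p+5=u, e+5=j, e+5=j, h+5=m, s+5=x.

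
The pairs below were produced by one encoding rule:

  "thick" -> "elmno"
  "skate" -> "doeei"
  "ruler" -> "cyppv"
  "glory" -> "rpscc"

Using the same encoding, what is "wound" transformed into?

hsyyh

The shifts repeat in a cycle of length 3: positions 0,1,… shift by +11, +4, +4, then the pattern repeats.
On wound: w+11=h, o+4=s, u+4=y, n+11=y, d+4=h.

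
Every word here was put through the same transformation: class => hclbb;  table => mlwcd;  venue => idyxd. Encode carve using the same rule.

hlqid

c(2)→h(7) and l(11)→c(2) fit y≡11x+11 (mod 26); the inverse of 11 mod 26 is 19. Treating letters as 0–25, the rule is x ↦ 11x + 11 (mod 26).
For carve: c(2)→11·2+11≡7=h; a(0)→11·0+11≡11=l; r(17)→11·17+11≡16=q; v(21)→11·21+11≡8=i; e(4)→11·4+11≡3=d (all mod 26).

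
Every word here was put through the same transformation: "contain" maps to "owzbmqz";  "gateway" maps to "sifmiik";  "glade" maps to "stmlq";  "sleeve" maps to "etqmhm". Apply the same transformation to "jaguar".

viscmz

Shifts by position in contain: pos 0: c→o (+12), pos 1: o→w (+8), pos 2: n→z (+12), pos 3: t→b (+8) — repeating every 2. It's a Vigenère-style cipher with numeric key [12,8]: position i shifts by key[i mod 2].
Applying it to jaguar: j+12=v, a+8=i, g+12=s, u+8=c, a+12=m, r+8=z.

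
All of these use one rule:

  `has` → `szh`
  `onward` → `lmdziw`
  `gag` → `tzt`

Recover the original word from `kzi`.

par

This is the alphabet-reversal cipher (Atbash): a becomes z, b becomes y, etc.
Undoing it on kzi: k↔p, z↔a, i↔r.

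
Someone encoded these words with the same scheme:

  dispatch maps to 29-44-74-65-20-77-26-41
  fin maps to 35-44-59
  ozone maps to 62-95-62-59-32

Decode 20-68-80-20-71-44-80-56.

d(#4)→29 and i(#9)→44: differences scale by 3, so n = 3·pos + 17. Each letter becomes 3×(its alphabet position, a=1..z=26) + 17.
Undoing it on 20-68-80-20-71-44-80-56: 20→(20−17)÷3=1=a, 68→(68−17)÷3=17=q, 80→(80−17)÷3=21=u, 20→(20−17)÷3=1=a, 71→(71−17)÷3=18=r, 44→(44−17)÷3=9=i, 80→(80−17)÷3=21=u, 56→(56−17)÷3=13=m.

aquarium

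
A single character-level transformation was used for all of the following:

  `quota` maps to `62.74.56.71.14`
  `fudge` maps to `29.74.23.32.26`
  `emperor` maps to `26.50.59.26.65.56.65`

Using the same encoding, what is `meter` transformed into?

q(#17)→62 and u(#21)→74: differences scale by 3, so n = 3·pos + 11. The formula is n = 3×(alphabet index, a=1) + 11.
On meter: m=13→50, e=5→26, t=20→71, e=5→26, r=18→65.

50.26.71.26.65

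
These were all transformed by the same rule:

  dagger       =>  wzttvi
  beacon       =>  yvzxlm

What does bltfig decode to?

Letters are reflected about the middle of the alphabet (position → 25−position): Atbash.
Decoding bltfig: b↔y, l↔o, t↔g, f↔u, i↔r, g↔t.

yogurt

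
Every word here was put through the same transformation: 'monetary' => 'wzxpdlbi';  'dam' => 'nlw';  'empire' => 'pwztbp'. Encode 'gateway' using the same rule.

qldpgli

The shift depends on letter class: consonant m→w is +10, but vowel o→z is +11. The rule splits by letter class: vowels +11, consonants +10.
On gateway: g(cons)+10=q, a(vowel)+11=l, t(cons)+10=d, e(vowel)+11=p, w(cons)+10=g, a(vowel)+11=l, y(cons)+10=i.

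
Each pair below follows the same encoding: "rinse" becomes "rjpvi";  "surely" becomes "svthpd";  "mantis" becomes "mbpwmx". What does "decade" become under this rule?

dfedhj

In rinse: r→r is +0, i→j is +1, n→p is +2, s→v is +3 — the shift increases by 1 each position. Each letter shifts forward by its position index (0, 1, 2, …) — the shift grows by one for each successive letter.
On decade: d+0=d, e+1=f, c+2=e, a+3=d, d+4=h, e+5=j.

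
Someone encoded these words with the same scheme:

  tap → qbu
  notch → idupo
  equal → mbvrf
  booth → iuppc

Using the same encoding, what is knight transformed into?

The word is reversed, then every letter is shifted forward by 1.
For knight: reverse → thgink; then shift: t+1=u, h+1=i, g+1=h, i+1=j, n+1=o, k+1=l.

uihjol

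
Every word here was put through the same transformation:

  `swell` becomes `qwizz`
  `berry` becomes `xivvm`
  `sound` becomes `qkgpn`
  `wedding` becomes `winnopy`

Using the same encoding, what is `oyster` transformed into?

kmqliv

s(18)→q(16) and w(22)→w(22) fit y≡21x+2 (mod 26); the inverse of 21 mod 26 is 5. Treating letters as 0–25, the rule is x ↦ 21x + 2 (mod 26).
For oyster: o(14)→21·14+2≡10=k; y(24)→21·24+2≡12=m; s(18)→21·18+2≡16=q; t(19)→21·19+2≡11=l; e(4)→21·4+2≡8=i; r(17)→21·17+2≡21=v (all mod 26).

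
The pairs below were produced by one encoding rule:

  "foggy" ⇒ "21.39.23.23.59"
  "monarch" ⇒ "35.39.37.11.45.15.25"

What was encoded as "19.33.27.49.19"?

elite

f(#6)→21 and o(#15)→39: differences scale by 2, so n = 2·pos + 9. The formula is n = 2×(alphabet index, a=1) + 9.
Reversing it on 19.33.27.49.19: 19→(19−9)÷2=5=e, 33→(33−9)÷2=12=l, 27→(27−9)÷2=9=i, 49→(49−9)÷2=20=t, 19→(19−9)÷2=5=e.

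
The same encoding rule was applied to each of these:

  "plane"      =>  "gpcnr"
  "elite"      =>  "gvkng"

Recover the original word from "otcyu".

swarm

The output letters match the input read backwards, each shifted +2: plane reversed is enalp. The word is reversed, then every letter is shifted forward by 2.
Undoing it on otcyu: shift back: o−2=m, t−2=r, c−2=a, y−2=w, u−2=s → mraws; then reverse → swarm.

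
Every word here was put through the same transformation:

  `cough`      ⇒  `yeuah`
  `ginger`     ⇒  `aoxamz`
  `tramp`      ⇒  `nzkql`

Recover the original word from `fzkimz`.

c(2)→y(24) and o(14)→e(4) fit y≡7x+10 (mod 26); the inverse of 7 mod 26 is 15. This is an affine cipher: with a=0,…,z=25, each position x becomes (7x+10) mod 26.
Reversing it on fzkimz: f(5)→15·(5−10)≡3=d; z(25)→15·(25−10)≡17=r; k(10)→15·(10−10)≡0=a; i(8)→15·(8−10)≡22=w; m(12)→15·(12−10)≡4=e; z(25)→15·(25−10)≡17=r (all mod 26).

drawer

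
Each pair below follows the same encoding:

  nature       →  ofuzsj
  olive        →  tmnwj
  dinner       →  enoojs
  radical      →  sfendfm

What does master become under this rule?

nftujs

Two shifts are in play — +5 for a/e/i/o/u, +1 for every other letter.
Applying it to master: m(cons)+1=n, a(vowel)+5=f, s(cons)+1=t, t(cons)+1=u, e(vowel)+5=j, r(cons)+1=s.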